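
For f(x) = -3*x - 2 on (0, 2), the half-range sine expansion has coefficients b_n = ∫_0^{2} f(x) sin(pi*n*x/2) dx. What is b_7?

-20/(7*pi)

b_7 = ∫_0^{2} (-3*x - 2) sin(7*pi*x/2) dx.
Integrating by parts (boundary term plus one more integral), an antiderivative of (-3*x - 2) sin(7*pi*x/2) is 6*x*cos(7*pi*x/2)/(7*pi) - 12*sin(7*pi*x/2)/(49*pi**2) + 4*cos(7*pi*x/2)/(7*pi); evaluating from 0 to 2: ∫_{0}^{2} (-3*x - 2) sin(7*pi*x/2) dx = (-16/(7*pi)) - (4/(7*pi)) = -20/(7*pi).
Hence b_7 = -20/(7*pi).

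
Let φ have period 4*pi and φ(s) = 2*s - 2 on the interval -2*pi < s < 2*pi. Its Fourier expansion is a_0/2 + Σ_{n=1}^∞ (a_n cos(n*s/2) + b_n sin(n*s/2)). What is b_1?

8

b_1 = (1/(2*pi)) ∫_{-2*pi}^{2*pi} φ(s) sin(s/2) ds.
Integrating by parts (boundary term plus one more integral), an antiderivative of (2*s - 2) sin(s/2) is -4*s*cos(s/2) + 8*sin(s/2) + 4*cos(s/2); evaluating from -2*pi to 2*pi: ∫_{-2*pi}^{2*pi} (2*s - 2) sin(s/2) ds = (-4 + 8*pi) - (-8*pi - 4) = 16*pi.
Hence b_1 = (1/(2*pi))·(16*pi) = 8.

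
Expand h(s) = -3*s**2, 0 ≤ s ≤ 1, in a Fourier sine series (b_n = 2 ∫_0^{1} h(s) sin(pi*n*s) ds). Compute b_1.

-6/pi + 24/pi**3

b_1 = 2 ∫_0^{1} (-3*s**2) sin(pi*s) ds.
Integrating by parts twice (tabular method), an antiderivative of (-3*s**2) sin(pi*s) is 3*s**2*cos(pi*s)/pi - 6*s*sin(pi*s)/pi**2 - 6*cos(pi*s)/pi**3; evaluating from 0 to 1: ∫_{0}^{1} (-3*s**2) sin(pi*s) ds = (-3/pi + 6/pi**3) - (-6/pi**3) = -3/pi + 12/pi**3.
Hence b_1 = 2·(-3/pi + 12/pi**3) = -6/pi + 24/pi**3.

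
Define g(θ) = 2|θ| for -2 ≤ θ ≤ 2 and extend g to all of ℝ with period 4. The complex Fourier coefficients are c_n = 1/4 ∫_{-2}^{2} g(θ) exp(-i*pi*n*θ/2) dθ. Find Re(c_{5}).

Since g is real-valued, Re(c_{5}) = 1/4 ∫_{-2}^{2} g(θ) cos(5*pi*θ/2) dθ = a_{5}/2.
g is even and cos(5*pi*θ/2) is even, so the integrand is even: ∫_{-2}^{2} g(θ) cos(5*pi*θ/2) dθ = 2∫_0^{2} g(θ) cos(5*pi*θ/2) dθ.
Integrating by parts (boundary term plus one more integral), an antiderivative of (2*θ) cos(5*pi*θ/2) is 4*θ*sin(5*pi*θ/2)/(5*pi) + 8*cos(5*pi*θ/2)/(25*pi**2); evaluating from 0 to 2: ∫_{0}^{2} (2*θ) cos(5*pi*θ/2) dθ = (-8/(25*pi**2)) - (8/(25*pi**2)) = -16/(25*pi**2).
So ∫_{-2}^{2} g(θ) cos(5*pi*θ/2) dθ = -32/(25*pi**2).
Hence Re(c_{5}) = (1/4)·(-32/(25*pi**2)) = -8/(25*pi**2).

-8/(25*pi**2)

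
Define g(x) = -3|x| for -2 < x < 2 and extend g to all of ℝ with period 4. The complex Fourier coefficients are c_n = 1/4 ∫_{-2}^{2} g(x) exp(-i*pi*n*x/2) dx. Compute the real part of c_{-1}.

12/pi**2

Since g is real-valued, Re(c_{-1}) = 1/4 ∫_{-2}^{2} g(x) cos(-pi*x/2) dx = a_{1}/2.
g is even and cos(-pi*x/2) is even, so the integrand is even: ∫_{-2}^{2} g(x) cos(-pi*x/2) dx = 2∫_0^{2} g(x) cos(-pi*x/2) dx.
Integrating by parts (boundary term plus one more integral), an antiderivative of (-3*x) cos(-pi*x/2) is -6*x*sin(pi*x/2)/pi - 12*cos(pi*x/2)/pi**2; evaluating from 0 to 2: ∫_{0}^{2} (-3*x) cos(-pi*x/2) dx = (12/pi**2) - (-12/pi**2) = 24/pi**2.
So ∫_{-2}^{2} g(x) cos(-pi*x/2) dx = 48/pi**2.
Hence Re(c_{-1}) = (1/4)·(48/pi**2) = 12/pi**2.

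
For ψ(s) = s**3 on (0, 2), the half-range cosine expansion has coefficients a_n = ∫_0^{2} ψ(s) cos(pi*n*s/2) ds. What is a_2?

12/pi**2

a_2 = ∫_0^{2} (s**3) cos(pi*s) ds.
Integrating by parts three times (tabular method), an antiderivative of (s**3) cos(pi*s) is s**3*sin(pi*s)/pi + 3*s**2*cos(pi*s)/pi**2 - 6*s*sin(pi*s)/pi**3 - 6*cos(pi*s)/pi**4; evaluating from 0 to 2: ∫_{0}^{2} (s**3) cos(pi*s) ds = (6*(-1 + 2*pi**2)/pi**4) - (-6/pi**4) = 12/pi**2.
Hence a_2 = 12/pi**2.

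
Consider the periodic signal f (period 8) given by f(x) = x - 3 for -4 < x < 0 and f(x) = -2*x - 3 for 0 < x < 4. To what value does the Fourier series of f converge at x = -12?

-9

x = -12 differs from x = 4 by -2 full period(s), and the series is 8-periodic.
At x = 4 the one-sided limits are f(4^-) = -11 and f(4^+) = -7.
By Dirichlet's theorem the series converges to their average, [(-11) + (-7)]/2 = -9.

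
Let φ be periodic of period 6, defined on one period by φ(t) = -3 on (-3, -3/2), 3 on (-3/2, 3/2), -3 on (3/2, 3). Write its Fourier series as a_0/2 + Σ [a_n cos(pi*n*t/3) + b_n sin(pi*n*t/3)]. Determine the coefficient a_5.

12/(5*pi)

a_5 = 1/3 ∫_{-3}^{3} φ(t) cos(5*pi*t/3) dt.
φ is even and cos(5*pi*t/3) is even, so the integrand is even and a_5 = 2/3 ∫_0^{3} φ(t) cos(5*pi*t/3) dt.
Split the integral at the breakpoints.
Directly, an antiderivative of (3) cos(5*pi*t/3) is 9*sin(5*pi*t/3)/(5*pi); evaluating from 0 to 3/2: ∫_{0}^{3/2} (3) cos(5*pi*t/3) dt = (9/(5*pi)) - (0) = 9/(5*pi).
Directly, an antiderivative of (-3) cos(5*pi*t/3) is -9*sin(5*pi*t/3)/(5*pi); evaluating from 3/2 to 3: ∫_{3/2}^{3} (-3) cos(5*pi*t/3) dt = (0) - (-9/(5*pi)) = 9/(5*pi).
Summing the pieces and multiplying by (2/3) gives a_5 = 12/(5*pi).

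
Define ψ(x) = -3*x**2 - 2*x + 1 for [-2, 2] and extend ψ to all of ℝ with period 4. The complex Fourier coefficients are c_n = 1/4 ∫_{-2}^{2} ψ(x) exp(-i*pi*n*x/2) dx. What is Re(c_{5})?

Since ψ is real-valued, Re(c_{5}) = 1/4 ∫_{-2}^{2} ψ(x) cos(5*pi*x/2) dx = a_{5}/2.
Integrating by parts twice (tabular method), an antiderivative of (-3*x**2 - 2*x + 1) cos(5*pi*x/2) is -6*x**2*sin(5*pi*x/2)/(5*pi) - 4*x*sin(5*pi*x/2)/(5*pi) - 24*x*cos(5*pi*x/2)/(25*pi**2) + 48*sin(5*pi*x/2)/(125*pi**3) + 2*sin(5*pi*x/2)/(5*pi) - 8*cos(5*pi*x/2)/(25*pi**2); evaluating from -2 to 2: ∫_{-2}^{2} (-3*x**2 - 2*x + 1) cos(5*pi*x/2) dx = (56/(25*pi**2)) - (-8/(5*pi**2)) = 96/(25*pi**2).
Hence Re(c_{5}) = (1/4)·(96/(25*pi**2)) = 24/(25*pi**2).

24/(25*pi**2)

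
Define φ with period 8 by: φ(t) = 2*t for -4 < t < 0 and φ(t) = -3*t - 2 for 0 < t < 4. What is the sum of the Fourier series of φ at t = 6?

t = 6 differs from t = -2 by 1 full period(s), and the series is 8-periodic.
φ is continuous at t = -2 with value -4, so the series converges to -4 there.

-4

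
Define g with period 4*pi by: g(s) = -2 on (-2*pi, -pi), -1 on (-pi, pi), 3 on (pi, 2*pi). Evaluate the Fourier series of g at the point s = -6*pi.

1/2

s = -6*pi differs from s = -2*pi by -1 full period(s), and the series is 4*pi-periodic.
At s = -2*pi the one-sided limits are g(-2*pi^-) = 3 and g(-2*pi^+) = -2.
By Dirichlet's theorem the series converges to their average, [(3) + (-2)]/2 = 1/2.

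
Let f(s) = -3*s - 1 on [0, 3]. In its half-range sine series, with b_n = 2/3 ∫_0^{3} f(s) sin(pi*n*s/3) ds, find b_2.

9/pi

b_2 = 2/3 ∫_0^{3} (-3*s - 1) sin(2*pi*s/3) ds.
Integrating by parts (boundary term plus one more integral), an antiderivative of (-3*s - 1) sin(2*pi*s/3) is 9*s*cos(2*pi*s/3)/(2*pi) - 27*sin(2*pi*s/3)/(4*pi**2) + 3*cos(2*pi*s/3)/(2*pi); evaluating from 0 to 3: ∫_{0}^{3} (-3*s - 1) sin(2*pi*s/3) ds = (15/pi) - (3/(2*pi)) = 27/(2*pi).
Hence b_2 = (2/3)·(27/(2*pi)) = 9/pi.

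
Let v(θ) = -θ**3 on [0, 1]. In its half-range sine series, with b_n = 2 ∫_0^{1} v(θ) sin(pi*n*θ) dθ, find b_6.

(-1 + 6*pi**2)/(18*pi**3)

b_6 = 2 ∫_0^{1} (-θ**3) sin(6*pi*θ) dθ.
Integrating by parts three times (tabular method), an antiderivative of (-θ**3) sin(6*pi*θ) is θ**3*cos(6*pi*θ)/(6*pi) - θ**2*sin(6*pi*θ)/(12*pi**2) - θ*cos(6*pi*θ)/(36*pi**3) + sin(6*pi*θ)/(216*pi**4); evaluating from 0 to 1: ∫_{0}^{1} (-θ**3) sin(6*pi*θ) dθ = ((-1 + 6*pi**2)/(36*pi**3)) - (0) = (-1 + 6*pi**2)/(36*pi**3).
Hence b_6 = 2·((-1 + 6*pi**2)/(36*pi**3)) = (-1 + 6*pi**2)/(18*pi**3).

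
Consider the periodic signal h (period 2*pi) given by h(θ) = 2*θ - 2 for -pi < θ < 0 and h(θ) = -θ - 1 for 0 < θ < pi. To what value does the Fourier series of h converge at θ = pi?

θ = pi differs from θ = -pi by 1 full period(s), and the series is 2*pi-periodic.
At θ = -pi the one-sided limits are h(-pi^-) = -pi - 1 and h(-pi^+) = -2*pi - 2.
By Dirichlet's theorem the series converges to their average, [(-pi - 1) + (-2*pi - 2)]/2 = -3*pi/2 - 3/2.

-3*pi/2 - 3/2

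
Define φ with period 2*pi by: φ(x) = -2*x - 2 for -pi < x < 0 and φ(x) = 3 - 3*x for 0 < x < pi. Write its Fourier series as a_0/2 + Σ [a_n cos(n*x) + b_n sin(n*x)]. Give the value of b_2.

5/2

b_2 = 1/pi ∫_{-pi}^{pi} φ(x) sin(2*x) dx.
Split the integral at the breakpoints.
Integrating by parts (boundary term plus one more integral), an antiderivative of (-2*x - 2) sin(2*x) is x*cos(2*x) - sin(2*x)/2 + cos(2*x); evaluating from -pi to 0: ∫_{-pi}^{0} (-2*x - 2) sin(2*x) dx = (1) - (1 - pi) = pi.
Integrating by parts (boundary term plus one more integral), an antiderivative of (3 - 3*x) sin(2*x) is 3*x*cos(2*x)/2 - 3*sin(2*x)/4 - 3*cos(2*x)/2; evaluating from 0 to pi: ∫_{0}^{pi} (3 - 3*x) sin(2*x) dx = (-3/2 + 3*pi/2) - (-3/2) = 3*pi/2.
Summing the pieces and multiplying by (1/pi) gives b_2 = 5/2.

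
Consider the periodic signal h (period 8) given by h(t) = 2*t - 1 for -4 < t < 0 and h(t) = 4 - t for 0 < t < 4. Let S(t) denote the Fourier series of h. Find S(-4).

t = -4 differs from t = 4 by -1 full period(s), and the series is 8-periodic.
At t = 4 the one-sided limits are h(4^-) = 0 and h(4^+) = -9.
By Dirichlet's theorem the series converges to their average, [(0) + (-9)]/2 = -9/2.

-9/2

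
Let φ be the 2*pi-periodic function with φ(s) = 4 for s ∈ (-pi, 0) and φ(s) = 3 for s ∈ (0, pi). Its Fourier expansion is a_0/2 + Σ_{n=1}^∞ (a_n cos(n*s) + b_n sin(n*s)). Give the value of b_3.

-2/(3*pi)

b_3 = 1/pi ∫_{-pi}^{pi} φ(s) sin(3*s) ds.
Split the integral at the breakpoints.
Directly, an antiderivative of (4) sin(3*s) is -4*cos(3*s)/3; evaluating from -pi to 0: ∫_{-pi}^{0} (4) sin(3*s) ds = (-4/3) - (4/3) = -8/3.
Directly, an antiderivative of (3) sin(3*s) is -cos(3*s); evaluating from 0 to pi: ∫_{0}^{pi} (3) sin(3*s) ds = (1) - (-1) = 2.
Summing the pieces and multiplying by (1/pi) gives b_3 = -2/(3*pi).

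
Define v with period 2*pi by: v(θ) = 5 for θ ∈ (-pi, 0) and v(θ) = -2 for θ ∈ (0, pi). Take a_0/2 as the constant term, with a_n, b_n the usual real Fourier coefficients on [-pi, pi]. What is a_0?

a_0 = 1/pi ∫_{-pi}^{pi} v(θ) dθ = 1/pi · (3*pi) = 3.

3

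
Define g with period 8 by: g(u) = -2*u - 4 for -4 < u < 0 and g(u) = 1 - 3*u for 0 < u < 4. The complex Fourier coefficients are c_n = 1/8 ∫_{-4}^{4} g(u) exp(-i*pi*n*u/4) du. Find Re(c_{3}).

4/(9*pi**2)

Since g is real-valued, Re(c_{3}) = 1/8 ∫_{-4}^{4} g(u) cos(3*pi*u/4) du = a_{3}/2.
Split the integral at the breakpoints.
Integrating by parts (boundary term plus one more integral), an antiderivative of (-2*u - 4) cos(3*pi*u/4) is -8*u*sin(3*pi*u/4)/(3*pi) - 16*sin(3*pi*u/4)/(3*pi) - 32*cos(3*pi*u/4)/(9*pi**2); evaluating from -4 to 0: ∫_{-4}^{0} (-2*u - 4) cos(3*pi*u/4) du = (-32/(9*pi**2)) - (32/(9*pi**2)) = -64/(9*pi**2).
Integrating by parts (boundary term plus one more integral), an antiderivative of (1 - 3*u) cos(3*pi*u/4) is -4*u*sin(3*pi*u/4)/pi + 4*sin(3*pi*u/4)/(3*pi) - 16*cos(3*pi*u/4)/(3*pi**2); evaluating from 0 to 4: ∫_{0}^{4} (1 - 3*u) cos(3*pi*u/4) du = (16/(3*pi**2)) - (-16/(3*pi**2)) = 32/(3*pi**2).
So ∫_{-4}^{4} g(u) cos(3*pi*u/4) du = 32/(9*pi**2).
Hence Re(c_{3}) = (1/8)·(32/(9*pi**2)) = 4/(9*pi**2).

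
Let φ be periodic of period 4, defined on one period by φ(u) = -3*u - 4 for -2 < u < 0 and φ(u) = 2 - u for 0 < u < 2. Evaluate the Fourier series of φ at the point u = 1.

φ is continuous at u = 1 with value 1, so the series converges to 1 there.

1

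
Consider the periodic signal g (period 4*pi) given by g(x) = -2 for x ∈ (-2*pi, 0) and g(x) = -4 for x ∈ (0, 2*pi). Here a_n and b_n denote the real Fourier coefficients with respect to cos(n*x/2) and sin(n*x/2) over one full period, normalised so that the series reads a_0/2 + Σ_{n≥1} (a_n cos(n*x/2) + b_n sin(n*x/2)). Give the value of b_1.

-4/pi

b_1 = (1/(2*pi)) ∫_{-2*pi}^{2*pi} g(x) sin(x/2) dx.
Split the integral at the breakpoints.
Directly, an antiderivative of (-2) sin(x/2) is 4*cos(x/2); evaluating from -2*pi to 0: ∫_{-2*pi}^{0} (-2) sin(x/2) dx = (4) - (-4) = 8.
Directly, an antiderivative of (-4) sin(x/2) is 8*cos(x/2); evaluating from 0 to 2*pi: ∫_{0}^{2*pi} (-4) sin(x/2) dx = (-8) - (8) = -16.
Summing the pieces and multiplying by (1/(2*pi)) gives b_1 = -4/pi.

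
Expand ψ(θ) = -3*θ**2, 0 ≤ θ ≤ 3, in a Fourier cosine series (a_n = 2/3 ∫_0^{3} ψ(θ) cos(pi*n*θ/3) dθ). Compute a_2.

-27/pi**2

a_2 = 2/3 ∫_0^{3} (-3*θ**2) cos(2*pi*θ/3) dθ.
Integrating by parts twice (tabular method), an antiderivative of (-3*θ**2) cos(2*pi*θ/3) is -9*θ**2*sin(2*pi*θ/3)/(2*pi) - 27*θ*cos(2*pi*θ/3)/(2*pi**2) + 81*sin(2*pi*θ/3)/(4*pi**3); evaluating from 0 to 3: ∫_{0}^{3} (-3*θ**2) cos(2*pi*θ/3) dθ = (-81/(2*pi**2)) - (0) = -81/(2*pi**2).
Hence a_2 = (2/3)·(-81/(2*pi**2)) = -27/pi**2.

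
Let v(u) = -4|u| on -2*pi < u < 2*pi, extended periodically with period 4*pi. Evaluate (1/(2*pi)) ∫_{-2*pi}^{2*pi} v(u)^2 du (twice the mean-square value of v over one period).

128*pi**2/3

(1/(2*pi)) ∫_{-2*pi}^{2*pi} v(u)^2 du = (1/(2*pi)) · (256*pi**3/3) = 128*pi**2/3.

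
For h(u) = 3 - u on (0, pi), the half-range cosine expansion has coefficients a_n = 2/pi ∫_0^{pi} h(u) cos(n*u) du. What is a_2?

a_2 = 2/pi ∫_0^{pi} (3 - u) cos(2*u) du.
Integrating by parts (boundary term plus one more integral), an antiderivative of (3 - u) cos(2*u) is -u*sin(2*u)/2 + 3*sin(2*u)/2 - cos(2*u)/4; evaluating from 0 to pi: ∫_{0}^{pi} (3 - u) cos(2*u) du = (-1/4) - (-1/4) = 0.
Hence a_2 = (2/pi)·(0) = 0.

0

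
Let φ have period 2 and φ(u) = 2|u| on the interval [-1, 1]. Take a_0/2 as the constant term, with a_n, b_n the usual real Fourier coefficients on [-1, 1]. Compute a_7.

a_7 = ∫_{-1}^{1} φ(u) cos(7*pi*u) du.
φ is even and cos(7*pi*u) is even, so the integrand is even and a_7 = 2 ∫_0^{1} φ(u) cos(7*pi*u) du.
Integrating by parts (boundary term plus one more integral), an antiderivative of (2*u) cos(7*pi*u) is 2*u*sin(7*pi*u)/(7*pi) + 2*cos(7*pi*u)/(49*pi**2); evaluating from 0 to 1: ∫_{0}^{1} (2*u) cos(7*pi*u) du = (-2/(49*pi**2)) - (2/(49*pi**2)) = -4/(49*pi**2).
Hence a_7 = 2·(-4/(49*pi**2)) = -8/(49*pi**2).

-8/(49*pi**2)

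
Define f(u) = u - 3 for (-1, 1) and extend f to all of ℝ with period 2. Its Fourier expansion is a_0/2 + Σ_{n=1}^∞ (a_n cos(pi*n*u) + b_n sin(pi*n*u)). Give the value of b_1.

b_1 = ∫_{-1}^{1} f(u) sin(pi*u) du.
Integrating by parts (boundary term plus one more integral), an antiderivative of (u - 3) sin(pi*u) is -u*cos(pi*u)/pi + sin(pi*u)/pi**2 + 3*cos(pi*u)/pi; evaluating from -1 to 1: ∫_{-1}^{1} (u - 3) sin(pi*u) du = (-2/pi) - (-4/pi) = 2/pi.
Hence b_1 = 2/pi.

2/pi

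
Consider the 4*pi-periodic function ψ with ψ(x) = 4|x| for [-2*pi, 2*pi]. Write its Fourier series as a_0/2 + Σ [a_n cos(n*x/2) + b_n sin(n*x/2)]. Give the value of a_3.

a_3 = (1/(2*pi)) ∫_{-2*pi}^{2*pi} ψ(x) cos(3*x/2) dx.
ψ is even and cos(3*x/2) is even, so the integrand is even and a_3 = 1/pi ∫_0^{2*pi} ψ(x) cos(3*x/2) dx.
Integrating by parts (boundary term plus one more integral), an antiderivative of (4*x) cos(3*x/2) is 8*x*sin(3*x/2)/3 + 16*cos(3*x/2)/9; evaluating from 0 to 2*pi: ∫_{0}^{2*pi} (4*x) cos(3*x/2) dx = (-16/9) - (16/9) = -32/9.
Hence a_3 = (1/pi)·(-32/9) = -32/(9*pi).

-32/(9*pi)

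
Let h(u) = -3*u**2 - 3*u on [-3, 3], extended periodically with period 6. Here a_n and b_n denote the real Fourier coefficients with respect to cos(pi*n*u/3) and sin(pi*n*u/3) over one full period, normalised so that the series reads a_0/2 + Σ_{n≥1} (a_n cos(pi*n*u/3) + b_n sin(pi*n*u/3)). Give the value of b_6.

b_6 = 1/3 ∫_{-3}^{3} h(u) sin(2*pi*u) du.
Integrating by parts twice (tabular method), an antiderivative of (-3*u**2 - 3*u) sin(2*pi*u) is 3*u**2*cos(2*pi*u)/(2*pi) - 3*u*sin(2*pi*u)/(2*pi**2) + 3*u*cos(2*pi*u)/(2*pi) - 3*sin(2*pi*u)/(4*pi**2) - 3*cos(2*pi*u)/(4*pi**3); evaluating from -3 to 3: ∫_{-3}^{3} (-3*u**2 - 3*u) sin(2*pi*u) du = (-3/(4*pi**3) + 18/pi) - (-3/(4*pi**3) + 9/pi) = 9/pi.
Hence b_6 = (1/3)·(9/pi) = 3/pi.

3/pi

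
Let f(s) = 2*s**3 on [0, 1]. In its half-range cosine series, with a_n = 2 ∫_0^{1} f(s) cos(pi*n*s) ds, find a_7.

a_7 = 2 ∫_0^{1} (2*s**3) cos(7*pi*s) ds.
Integrating by parts three times (tabular method), an antiderivative of (2*s**3) cos(7*pi*s) is 2*s**3*sin(7*pi*s)/(7*pi) + 6*s**2*cos(7*pi*s)/(49*pi**2) - 12*s*sin(7*pi*s)/(343*pi**3) - 12*cos(7*pi*s)/(2401*pi**4); evaluating from 0 to 1: ∫_{0}^{1} (2*s**3) cos(7*pi*s) ds = (6*(2 - 49*pi**2)/(2401*pi**4)) - (-12/(2401*pi**4)) = 6*(4 - 49*pi**2)/(2401*pi**4).
Hence a_7 = 2·(6*(4 - 49*pi**2)/(2401*pi**4)) = 12*(4 - 49*pi**2)/(2401*pi**4).

12*(4 - 49*pi**2)/(2401*pi**4)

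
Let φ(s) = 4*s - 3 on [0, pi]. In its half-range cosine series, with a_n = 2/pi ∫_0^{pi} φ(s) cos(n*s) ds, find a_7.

a_7 = 2/pi ∫_0^{pi} (4*s - 3) cos(7*s) ds.
Integrating by parts (boundary term plus one more integral), an antiderivative of (4*s - 3) cos(7*s) is 4*s*sin(7*s)/7 - 3*sin(7*s)/7 + 4*cos(7*s)/49; evaluating from 0 to pi: ∫_{0}^{pi} (4*s - 3) cos(7*s) ds = (-4/49) - (4/49) = -8/49.
Hence a_7 = (2/pi)·(-8/49) = -16/(49*pi).

-16/(49*pi)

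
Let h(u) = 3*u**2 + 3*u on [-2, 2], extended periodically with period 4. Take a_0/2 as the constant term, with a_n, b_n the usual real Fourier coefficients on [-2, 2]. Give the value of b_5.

12/(5*pi)

b_5 = 1/2 ∫_{-2}^{2} h(u) sin(5*pi*u/2) du.
Integrating by parts twice (tabular method), an antiderivative of (3*u**2 + 3*u) sin(5*pi*u/2) is -6*u**2*cos(5*pi*u/2)/(5*pi) + 24*u*sin(5*pi*u/2)/(25*pi**2) - 6*u*cos(5*pi*u/2)/(5*pi) + 12*sin(5*pi*u/2)/(25*pi**2) + 48*cos(5*pi*u/2)/(125*pi**3); evaluating from -2 to 2: ∫_{-2}^{2} (3*u**2 + 3*u) sin(5*pi*u/2) du = (12*(-4 + 75*pi**2)/(125*pi**3)) - (12*(-4 + 25*pi**2)/(125*pi**3)) = 24/(5*pi).
Hence b_5 = (1/2)·(24/(5*pi)) = 12/(5*pi).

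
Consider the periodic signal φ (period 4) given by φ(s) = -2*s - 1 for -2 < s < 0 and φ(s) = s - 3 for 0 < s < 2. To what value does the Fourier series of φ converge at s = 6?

1

s = 6 differs from s = -2 by 2 full period(s), and the series is 4-periodic.
At s = -2 the one-sided limits are φ(-2^-) = -1 and φ(-2^+) = 3.
By Dirichlet's theorem the series converges to their average, [(-1) + (3)]/2 = 1.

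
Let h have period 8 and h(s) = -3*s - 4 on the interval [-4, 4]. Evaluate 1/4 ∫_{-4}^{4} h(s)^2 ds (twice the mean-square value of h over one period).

128

1/4 ∫_{-4}^{4} h(s)^2 ds = 1/4 · (512) = 128.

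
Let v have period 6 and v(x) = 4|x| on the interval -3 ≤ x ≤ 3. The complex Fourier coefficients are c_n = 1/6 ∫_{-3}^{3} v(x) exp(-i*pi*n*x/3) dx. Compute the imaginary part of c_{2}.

Since v is real-valued, Im(c_{2}) = -1/6 ∫_{-3}^{3} v(x) sin(2*pi*x/3) dx = -b_{2}/2.
(v is even, so the integrand is odd over a symmetric interval and the integral vanishes.)

0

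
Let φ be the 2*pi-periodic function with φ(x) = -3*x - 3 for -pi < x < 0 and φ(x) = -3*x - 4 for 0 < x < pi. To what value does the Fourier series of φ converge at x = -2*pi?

x = -2*pi differs from x = 0 by -1 full period(s), and the series is 2*pi-periodic.
At x = 0 the one-sided limits are φ(0^-) = -3 and φ(0^+) = -4.
By Dirichlet's theorem the series converges to their average, [(-3) + (-4)]/2 = -7/2.

-7/2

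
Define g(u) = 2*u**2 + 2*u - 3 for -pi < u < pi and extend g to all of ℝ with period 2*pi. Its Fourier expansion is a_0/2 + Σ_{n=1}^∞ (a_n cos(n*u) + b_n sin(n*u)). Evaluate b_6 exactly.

b_6 = 1/pi ∫_{-pi}^{pi} g(u) sin(6*u) du.
Integrating by parts twice (tabular method), an antiderivative of (2*u**2 + 2*u - 3) sin(6*u) is -u**2*cos(6*u)/3 + u*sin(6*u)/9 - u*cos(6*u)/3 + sin(6*u)/18 + 14*cos(6*u)/27; evaluating from -pi to pi: ∫_{-pi}^{pi} (2*u**2 + 2*u - 3) sin(6*u) du = (-pi**2/3 - pi/3 + 14/27) - (-pi**2/3 + 14/27 + pi/3) = -2*pi/3.
Hence b_6 = (1/pi)·(-2*pi/3) = -2/3.

-2/3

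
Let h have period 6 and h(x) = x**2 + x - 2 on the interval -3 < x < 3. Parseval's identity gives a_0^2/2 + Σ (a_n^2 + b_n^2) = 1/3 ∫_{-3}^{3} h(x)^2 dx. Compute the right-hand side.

1/3 ∫_{-3}^{3} h(x)^2 dx = 1/3 · (336/5) = 112/5.

112/5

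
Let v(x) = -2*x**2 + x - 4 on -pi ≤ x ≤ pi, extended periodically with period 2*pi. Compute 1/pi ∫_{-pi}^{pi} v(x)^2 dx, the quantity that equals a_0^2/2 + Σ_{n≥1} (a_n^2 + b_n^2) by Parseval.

32 + 34*pi**2/3 + 8*pi**4/5

1/pi ∫_{-pi}^{pi} v(x)^2 dx = 1/pi · (2*pi*(240 + 85*pi**2 + 12*pi**4)/15) = 32 + 34*pi**2/3 + 8*pi**4/5.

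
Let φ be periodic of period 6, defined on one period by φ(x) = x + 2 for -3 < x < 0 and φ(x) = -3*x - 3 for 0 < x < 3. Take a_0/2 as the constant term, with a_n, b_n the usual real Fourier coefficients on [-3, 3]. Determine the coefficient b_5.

b_5 = 1/3 ∫_{-3}^{3} φ(x) sin(5*pi*x/3) dx.
Split the integral at the breakpoints.
Integrating by parts (boundary term plus one more integral), an antiderivative of (x + 2) sin(5*pi*x/3) is -3*x*cos(5*pi*x/3)/(5*pi) + 9*sin(5*pi*x/3)/(25*pi**2) - 6*cos(5*pi*x/3)/(5*pi); evaluating from -3 to 0: ∫_{-3}^{0} (x + 2) sin(5*pi*x/3) dx = (-6/(5*pi)) - (-3/(5*pi)) = -3/(5*pi).
Integrating by parts (boundary term plus one more integral), an antiderivative of (-3*x - 3) sin(5*pi*x/3) is 9*x*cos(5*pi*x/3)/(5*pi) - 27*sin(5*pi*x/3)/(25*pi**2) + 9*cos(5*pi*x/3)/(5*pi); evaluating from 0 to 3: ∫_{0}^{3} (-3*x - 3) sin(5*pi*x/3) dx = (-36/(5*pi)) - (9/(5*pi)) = -9/pi.
Summing the pieces and multiplying by (1/3) gives b_5 = -16/(5*pi).

-16/(5*pi)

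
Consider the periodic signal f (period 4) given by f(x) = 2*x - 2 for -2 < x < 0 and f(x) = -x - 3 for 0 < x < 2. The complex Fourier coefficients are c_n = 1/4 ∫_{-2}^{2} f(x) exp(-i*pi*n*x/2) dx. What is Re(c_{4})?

Since f is real-valued, Re(c_{4}) = 1/4 ∫_{-2}^{2} f(x) cos(2*pi*x) dx = a_{4}/2.
Split the integral at the breakpoints.
Integrating by parts (boundary term plus one more integral), an antiderivative of (2*x - 2) cos(2*pi*x) is x*sin(2*pi*x)/pi - sin(2*pi*x)/pi + cos(2*pi*x)/(2*pi**2); evaluating from -2 to 0: ∫_{-2}^{0} (2*x - 2) cos(2*pi*x) dx = (1/(2*pi**2)) - (1/(2*pi**2)) = 0.
Integrating by parts (boundary term plus one more integral), an antiderivative of (-x - 3) cos(2*pi*x) is -x*sin(2*pi*x)/(2*pi) - 3*sin(2*pi*x)/(2*pi) - cos(2*pi*x)/(4*pi**2); evaluating from 0 to 2: ∫_{0}^{2} (-x - 3) cos(2*pi*x) dx = (-1/(4*pi**2)) - (-1/(4*pi**2)) = 0.
So ∫_{-2}^{2} f(x) cos(2*pi*x) dx = 0.
Hence Re(c_{4}) = (1/4)·(0) = 0.

0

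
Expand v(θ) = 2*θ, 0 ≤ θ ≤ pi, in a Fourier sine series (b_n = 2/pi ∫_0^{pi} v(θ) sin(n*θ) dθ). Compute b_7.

4/7

b_7 = 2/pi ∫_0^{pi} (2*θ) sin(7*θ) dθ.
Integrating by parts (boundary term plus one more integral), an antiderivative of (2*θ) sin(7*θ) is -2*θ*cos(7*θ)/7 + 2*sin(7*θ)/49; evaluating from 0 to pi: ∫_{0}^{pi} (2*θ) sin(7*θ) dθ = (2*pi/7) - (0) = 2*pi/7.
Hence b_7 = (2/pi)·(2*pi/7) = 4/7.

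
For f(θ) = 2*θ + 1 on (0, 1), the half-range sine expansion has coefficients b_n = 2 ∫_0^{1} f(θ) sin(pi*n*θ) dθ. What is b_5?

b_5 = 2 ∫_0^{1} (2*θ + 1) sin(5*pi*θ) dθ.
Integrating by parts (boundary term plus one more integral), an antiderivative of (2*θ + 1) sin(5*pi*θ) is -2*θ*cos(5*pi*θ)/(5*pi) + 2*sin(5*pi*θ)/(25*pi**2) - cos(5*pi*θ)/(5*pi); evaluating from 0 to 1: ∫_{0}^{1} (2*θ + 1) sin(5*pi*θ) dθ = (3/(5*pi)) - (-1/(5*pi)) = 4/(5*pi).
Hence b_5 = 2·(4/(5*pi)) = 8/(5*pi).

8/(5*pi)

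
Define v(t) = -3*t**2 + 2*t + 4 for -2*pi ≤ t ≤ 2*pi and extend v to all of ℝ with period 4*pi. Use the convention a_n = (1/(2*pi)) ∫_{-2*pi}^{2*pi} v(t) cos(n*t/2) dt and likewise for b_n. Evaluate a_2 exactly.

a_2 = (1/(2*pi)) ∫_{-2*pi}^{2*pi} v(t) cos(t) dt.
Integrating by parts twice (tabular method), an antiderivative of (-3*t**2 + 2*t + 4) cos(t) is -3*t**2*sin(t) + 2*t*sin(t) - 6*t*cos(t) + 10*sin(t) + 2*cos(t); evaluating from -2*pi to 2*pi: ∫_{-2*pi}^{2*pi} (-3*t**2 + 2*t + 4) cos(t) dt = (2 - 12*pi) - (2 + 12*pi) = -24*pi.
Hence a_2 = (1/(2*pi))·(-24*pi) = -12.

-12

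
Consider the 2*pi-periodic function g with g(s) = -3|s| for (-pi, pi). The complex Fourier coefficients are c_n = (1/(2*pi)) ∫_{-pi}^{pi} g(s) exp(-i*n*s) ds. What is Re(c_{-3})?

2/(3*pi)

Since g is real-valued, Re(c_{-3}) = (1/(2*pi)) ∫_{-pi}^{pi} g(s) cos(-3*s) ds = a_{3}/2.
g is even and cos(-3*s) is even, so the integrand is even: ∫_{-pi}^{pi} g(s) cos(-3*s) ds = 2∫_0^{pi} g(s) cos(-3*s) ds.
Integrating by parts (boundary term plus one more integral), an antiderivative of (-3*s) cos(-3*s) is -s*sin(3*s) - cos(3*s)/3; evaluating from 0 to pi: ∫_{0}^{pi} (-3*s) cos(-3*s) ds = (1/3) - (-1/3) = 2/3.
So ∫_{-pi}^{pi} g(s) cos(-3*s) ds = 4/3.
Hence Re(c_{-3}) = (1/(2*pi))·(4/3) = 2/(3*pi).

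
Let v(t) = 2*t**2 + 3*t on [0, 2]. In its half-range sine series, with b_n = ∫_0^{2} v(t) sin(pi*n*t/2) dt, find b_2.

-14/pi

b_2 = ∫_0^{2} (2*t**2 + 3*t) sin(pi*t) dt.
Integrating by parts twice (tabular method), an antiderivative of (2*t**2 + 3*t) sin(pi*t) is -2*t**2*cos(pi*t)/pi + 4*t*sin(pi*t)/pi**2 - 3*t*cos(pi*t)/pi + 3*sin(pi*t)/pi**2 + 4*cos(pi*t)/pi**3; evaluating from 0 to 2: ∫_{0}^{2} (2*t**2 + 3*t) sin(pi*t) dt = (-14/pi + 4/pi**3) - (4/pi**3) = -14/pi.
Hence b_2 = -14/pi.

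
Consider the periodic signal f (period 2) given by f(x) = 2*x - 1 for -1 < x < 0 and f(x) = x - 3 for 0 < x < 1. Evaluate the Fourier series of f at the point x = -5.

x = -5 differs from x = -1 by -2 full period(s), and the series is 2-periodic.
At x = -1 the one-sided limits are f(-1^-) = -2 and f(-1^+) = -3.
By Dirichlet's theorem the series converges to their average, [(-2) + (-3)]/2 = -5/2.

-5/2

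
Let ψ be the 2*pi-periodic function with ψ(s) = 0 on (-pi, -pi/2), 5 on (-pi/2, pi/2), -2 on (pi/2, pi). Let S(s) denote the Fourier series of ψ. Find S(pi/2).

At s = pi/2 the one-sided limits are ψ(pi/2^-) = 5 and ψ(pi/2^+) = -2.
By Dirichlet's theorem the series converges to their average, [(5) + (-2)]/2 = 3/2.

3/2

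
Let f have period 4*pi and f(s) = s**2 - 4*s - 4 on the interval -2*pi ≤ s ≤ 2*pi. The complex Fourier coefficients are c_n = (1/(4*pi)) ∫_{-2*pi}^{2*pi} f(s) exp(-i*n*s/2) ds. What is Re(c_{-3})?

-8/9

Since f is real-valued, Re(c_{-3}) = (1/(4*pi)) ∫_{-2*pi}^{2*pi} f(s) cos(-3*s/2) ds = a_{3}/2.
Integrating by parts twice (tabular method), an antiderivative of (s**2 - 4*s - 4) cos(-3*s/2) is 2*s**2*sin(3*s/2)/3 - 8*s*sin(3*s/2)/3 + 8*s*cos(3*s/2)/9 - 88*sin(3*s/2)/27 - 16*cos(3*s/2)/9; evaluating from -2*pi to 2*pi: ∫_{-2*pi}^{2*pi} (s**2 - 4*s - 4) cos(-3*s/2) ds = (16/9 - 16*pi/9) - (16/9 + 16*pi/9) = -32*pi/9.
Hence Re(c_{-3}) = (1/(4*pi))·(-32*pi/9) = -8/9.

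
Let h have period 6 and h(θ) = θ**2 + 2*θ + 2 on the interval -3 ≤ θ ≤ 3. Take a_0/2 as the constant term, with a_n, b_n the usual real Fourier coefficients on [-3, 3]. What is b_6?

b_6 = 1/3 ∫_{-3}^{3} h(θ) sin(2*pi*θ) dθ.
Integrating by parts twice (tabular method), an antiderivative of (θ**2 + 2*θ + 2) sin(2*pi*θ) is -θ**2*cos(2*pi*θ)/(2*pi) + θ*sin(2*pi*θ)/(2*pi**2) - θ*cos(2*pi*θ)/pi + sin(2*pi*θ)/(2*pi**2) - cos(2*pi*θ)/pi + cos(2*pi*θ)/(4*pi**3); evaluating from -3 to 3: ∫_{-3}^{3} (θ**2 + 2*θ + 2) sin(2*pi*θ) dθ = ((1 - 34*pi**2)/(4*pi**3)) - ((1 - 10*pi**2)/(4*pi**3)) = -6/pi.
Hence b_6 = (1/3)·(-6/pi) = -2/pi.

-2/pi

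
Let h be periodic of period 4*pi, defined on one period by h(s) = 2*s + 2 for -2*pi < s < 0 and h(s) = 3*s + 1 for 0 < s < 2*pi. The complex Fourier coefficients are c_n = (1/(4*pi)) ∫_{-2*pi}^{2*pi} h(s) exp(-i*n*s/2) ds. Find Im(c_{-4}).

Since h is real-valued, Im(c_{-4}) = -(1/(4*pi)) ∫_{-2*pi}^{2*pi} h(s) sin(-2*s) ds = b_{4}/2.
Split the integral at the breakpoints.
Integrating by parts (boundary term plus one more integral), an antiderivative of (2*s + 2) sin(-2*s) is s*cos(2*s) - sin(2*s)/2 + cos(2*s); evaluating from -2*pi to 0: ∫_{-2*pi}^{0} (2*s + 2) sin(-2*s) ds = (1) - (1 - 2*pi) = 2*pi.
Integrating by parts (boundary term plus one more integral), an antiderivative of (3*s + 1) sin(-2*s) is 3*s*cos(2*s)/2 - 3*sin(2*s)/4 + cos(2*s)/2; evaluating from 0 to 2*pi: ∫_{0}^{2*pi} (3*s + 1) sin(-2*s) ds = (1/2 + 3*pi) - (1/2) = 3*pi.
So ∫_{-2*pi}^{2*pi} h(s) sin(-2*s) ds = 5*pi.
Hence Im(c_{-4}) = (-1/(4*pi))·(5*pi) = -5/4.

-5/4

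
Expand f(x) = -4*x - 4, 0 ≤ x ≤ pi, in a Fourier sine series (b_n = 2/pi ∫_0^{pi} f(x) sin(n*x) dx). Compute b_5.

b_5 = 2/pi ∫_0^{pi} (-4*x - 4) sin(5*x) dx.
Integrating by parts (boundary term plus one more integral), an antiderivative of (-4*x - 4) sin(5*x) is 4*x*cos(5*x)/5 - 4*sin(5*x)/25 + 4*cos(5*x)/5; evaluating from 0 to pi: ∫_{0}^{pi} (-4*x - 4) sin(5*x) dx = (-4*pi/5 - 4/5) - (4/5) = -4*pi/5 - 8/5.
Hence b_5 = (2/pi)·(-4*pi/5 - 8/5) = 8*(-pi - 2)/(5*pi).

8*(-pi - 2)/(5*pi)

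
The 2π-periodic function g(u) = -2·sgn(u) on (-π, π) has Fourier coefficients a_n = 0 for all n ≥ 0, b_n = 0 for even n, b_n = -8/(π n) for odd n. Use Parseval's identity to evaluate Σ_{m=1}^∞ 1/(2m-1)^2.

pi**2/8

Parseval: Σ b_n^2 = (1/π) ∫_{-π}^{π} g(u)^2 du = 8.
Only odd n contribute, with b_n^2 = 64/(π^2 n^2), so Σ_{m≥1} 1/(2m-1)^2 = π^2·(8)/64 = pi**2/8.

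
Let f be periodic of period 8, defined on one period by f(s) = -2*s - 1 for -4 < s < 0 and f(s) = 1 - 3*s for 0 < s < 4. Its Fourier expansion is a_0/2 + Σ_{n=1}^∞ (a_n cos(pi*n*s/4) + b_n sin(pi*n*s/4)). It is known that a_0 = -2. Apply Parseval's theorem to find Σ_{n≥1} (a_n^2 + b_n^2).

Parseval: a_0^2/2 + Σ_{n≥1} (a_n^2+b_n^2) = 1/4 ∫_{-4}^{4} f(s)^2 ds = 154/3.
Subtract a_0^2/2 = 2: Σ (a_n^2+b_n^2) = 148/3.

148/3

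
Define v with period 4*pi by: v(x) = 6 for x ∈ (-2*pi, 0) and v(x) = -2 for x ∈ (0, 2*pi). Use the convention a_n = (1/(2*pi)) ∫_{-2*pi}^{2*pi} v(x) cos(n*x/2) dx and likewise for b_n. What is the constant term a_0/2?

a_0 = (1/(2*pi)) ∫_{-2*pi}^{2*pi} v(x) dx = (1/(2*pi)) · (8*pi) = 4.
So the constant term a_0/2 = 2.

2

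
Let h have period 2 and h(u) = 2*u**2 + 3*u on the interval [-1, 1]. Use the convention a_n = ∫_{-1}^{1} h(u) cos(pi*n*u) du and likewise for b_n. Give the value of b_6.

-1/pi

b_6 = ∫_{-1}^{1} h(u) sin(6*pi*u) du.
Integrating by parts twice (tabular method), an antiderivative of (2*u**2 + 3*u) sin(6*pi*u) is -u**2*cos(6*pi*u)/(3*pi) + u*sin(6*pi*u)/(9*pi**2) - u*cos(6*pi*u)/(2*pi) + sin(6*pi*u)/(12*pi**2) + cos(6*pi*u)/(54*pi**3); evaluating from -1 to 1: ∫_{-1}^{1} (2*u**2 + 3*u) sin(6*pi*u) du = ((1 - 45*pi**2)/(54*pi**3)) - ((1 + 9*pi**2)/(54*pi**3)) = -1/pi.
Hence b_6 = -1/pi.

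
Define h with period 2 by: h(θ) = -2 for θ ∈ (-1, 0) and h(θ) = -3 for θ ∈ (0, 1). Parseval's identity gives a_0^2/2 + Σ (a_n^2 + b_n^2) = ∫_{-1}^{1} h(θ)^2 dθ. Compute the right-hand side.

∫_{-1}^{1} h(θ)^2 dθ = 13.

13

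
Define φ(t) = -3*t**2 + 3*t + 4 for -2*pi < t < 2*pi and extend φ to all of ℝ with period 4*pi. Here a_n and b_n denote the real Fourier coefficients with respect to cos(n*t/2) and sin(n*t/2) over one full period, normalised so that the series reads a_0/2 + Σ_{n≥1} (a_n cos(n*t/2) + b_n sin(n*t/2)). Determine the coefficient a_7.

a_7 = (1/(2*pi)) ∫_{-2*pi}^{2*pi} φ(t) cos(7*t/2) dt.
Integrating by parts twice (tabular method), an antiderivative of (-3*t**2 + 3*t + 4) cos(7*t/2) is -6*t**2*sin(7*t/2)/7 + 6*t*sin(7*t/2)/7 - 24*t*cos(7*t/2)/49 + 440*sin(7*t/2)/343 + 12*cos(7*t/2)/49; evaluating from -2*pi to 2*pi: ∫_{-2*pi}^{2*pi} (-3*t**2 + 3*t + 4) cos(7*t/2) dt = (-12/49 + 48*pi/49) - (-48*pi/49 - 12/49) = 96*pi/49.
Hence a_7 = (1/(2*pi))·(96*pi/49) = 48/49.

48/49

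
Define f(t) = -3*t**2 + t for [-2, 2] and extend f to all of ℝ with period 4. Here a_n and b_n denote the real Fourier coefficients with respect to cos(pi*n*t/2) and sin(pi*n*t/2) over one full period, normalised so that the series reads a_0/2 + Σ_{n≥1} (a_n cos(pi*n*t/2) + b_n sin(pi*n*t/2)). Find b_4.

b_4 = 1/2 ∫_{-2}^{2} f(t) sin(2*pi*t) dt.
Integrating by parts twice (tabular method), an antiderivative of (-3*t**2 + t) sin(2*pi*t) is 3*t**2*cos(2*pi*t)/(2*pi) - 3*t*sin(2*pi*t)/(2*pi**2) - t*cos(2*pi*t)/(2*pi) + sin(2*pi*t)/(4*pi**2) - 3*cos(2*pi*t)/(4*pi**3); evaluating from -2 to 2: ∫_{-2}^{2} (-3*t**2 + t) sin(2*pi*t) dt = (-3/(4*pi**3) + 5/pi) - (-3/(4*pi**3) + 7/pi) = -2/pi.
Hence b_4 = (1/2)·(-2/pi) = -1/pi.

-1/pi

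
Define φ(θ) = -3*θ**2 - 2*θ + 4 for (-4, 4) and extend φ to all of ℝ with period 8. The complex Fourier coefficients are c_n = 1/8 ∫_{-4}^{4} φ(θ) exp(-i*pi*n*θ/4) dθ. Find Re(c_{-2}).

-24/pi**2

Since φ is real-valued, Re(c_{-2}) = 1/8 ∫_{-4}^{4} φ(θ) cos(-pi*θ/2) dθ = a_{2}/2.
Integrating by parts twice (tabular method), an antiderivative of (-3*θ**2 - 2*θ + 4) cos(-pi*θ/2) is -6*θ**2*sin(pi*θ/2)/pi - 4*θ*sin(pi*θ/2)/pi - 24*θ*cos(pi*θ/2)/pi**2 + 48*sin(pi*θ/2)/pi**3 + 8*sin(pi*θ/2)/pi - 8*cos(pi*θ/2)/pi**2; evaluating from -4 to 4: ∫_{-4}^{4} (-3*θ**2 - 2*θ + 4) cos(-pi*θ/2) dθ = (-104/pi**2) - (88/pi**2) = -192/pi**2.
Hence Re(c_{-2}) = (1/8)·(-192/pi**2) = -24/pi**2.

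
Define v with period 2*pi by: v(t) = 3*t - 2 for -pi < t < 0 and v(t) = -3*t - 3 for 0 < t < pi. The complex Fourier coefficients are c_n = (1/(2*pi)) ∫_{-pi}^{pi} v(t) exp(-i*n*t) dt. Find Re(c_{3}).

2/(3*pi)

Since v is real-valued, Re(c_{3}) = (1/(2*pi)) ∫_{-pi}^{pi} v(t) cos(3*t) dt = a_{3}/2.
Split the integral at the breakpoints.
Integrating by parts (boundary term plus one more integral), an antiderivative of (3*t - 2) cos(3*t) is t*sin(3*t) - 2*sin(3*t)/3 + cos(3*t)/3; evaluating from -pi to 0: ∫_{-pi}^{0} (3*t - 2) cos(3*t) dt = (1/3) - (-1/3) = 2/3.
Integrating by parts (boundary term plus one more integral), an antiderivative of (-3*t - 3) cos(3*t) is -t*sin(3*t) - sin(3*t) - cos(3*t)/3; evaluating from 0 to pi: ∫_{0}^{pi} (-3*t - 3) cos(3*t) dt = (1/3) - (-1/3) = 2/3.
So ∫_{-pi}^{pi} v(t) cos(3*t) dt = 4/3.
Hence Re(c_{3}) = (1/(2*pi))·(4/3) = 2/(3*pi).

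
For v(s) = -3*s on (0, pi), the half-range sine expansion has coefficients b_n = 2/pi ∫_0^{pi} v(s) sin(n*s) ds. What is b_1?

-6

b_1 = 2/pi ∫_0^{pi} (-3*s) sin(s) ds.
Integrating by parts (boundary term plus one more integral), an antiderivative of (-3*s) sin(s) is 3*s*cos(s) - 3*sin(s); evaluating from 0 to pi: ∫_{0}^{pi} (-3*s) sin(s) ds = (-3*pi) - (0) = -3*pi.
Hence b_1 = (2/pi)·(-3*pi) = -6.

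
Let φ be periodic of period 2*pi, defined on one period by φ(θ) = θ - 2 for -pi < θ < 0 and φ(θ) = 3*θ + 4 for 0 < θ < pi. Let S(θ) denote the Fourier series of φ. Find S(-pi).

1 + pi

At θ = -pi the one-sided limits are φ(-pi^-) = 4 + 3*pi and φ(-pi^+) = -pi - 2.
By Dirichlet's theorem the series converges to their average, [(4 + 3*pi) + (-pi - 2)]/2 = 1 + pi.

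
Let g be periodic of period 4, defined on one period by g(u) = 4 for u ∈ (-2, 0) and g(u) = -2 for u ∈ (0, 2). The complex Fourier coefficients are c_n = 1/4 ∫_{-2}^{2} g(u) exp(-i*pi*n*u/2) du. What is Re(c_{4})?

Since g is real-valued, Re(c_{4}) = 1/4 ∫_{-2}^{2} g(u) cos(2*pi*u) du = a_{4}/2.
Split the integral at the breakpoints.
Directly, an antiderivative of (4) cos(2*pi*u) is 2*sin(2*pi*u)/pi; evaluating from -2 to 0: ∫_{-2}^{0} (4) cos(2*pi*u) du = (0) - (0) = 0.
Directly, an antiderivative of (-2) cos(2*pi*u) is -sin(2*pi*u)/pi; evaluating from 0 to 2: ∫_{0}^{2} (-2) cos(2*pi*u) du = (0) - (0) = 0.
So ∫_{-2}^{2} g(u) cos(2*pi*u) du = 0.
Hence Re(c_{4}) = (1/4)·(0) = 0.

0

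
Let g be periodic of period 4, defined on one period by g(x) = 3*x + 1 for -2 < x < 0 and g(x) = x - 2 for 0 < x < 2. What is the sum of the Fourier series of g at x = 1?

-1

g is continuous at x = 1 with value -1, so the series converges to -1 there.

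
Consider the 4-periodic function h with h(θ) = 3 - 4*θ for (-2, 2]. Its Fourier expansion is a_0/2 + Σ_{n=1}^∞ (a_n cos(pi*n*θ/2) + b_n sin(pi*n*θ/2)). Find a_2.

a_2 = 1/2 ∫_{-2}^{2} h(θ) cos(pi*θ) dθ.
Integrating by parts (boundary term plus one more integral), an antiderivative of (3 - 4*θ) cos(pi*θ) is -4*θ*sin(pi*θ)/pi + 3*sin(pi*θ)/pi - 4*cos(pi*θ)/pi**2; evaluating from -2 to 2: ∫_{-2}^{2} (3 - 4*θ) cos(pi*θ) dθ = (-4/pi**2) - (-4/pi**2) = 0.
Hence a_2 = (1/2)·(0) = 0.

0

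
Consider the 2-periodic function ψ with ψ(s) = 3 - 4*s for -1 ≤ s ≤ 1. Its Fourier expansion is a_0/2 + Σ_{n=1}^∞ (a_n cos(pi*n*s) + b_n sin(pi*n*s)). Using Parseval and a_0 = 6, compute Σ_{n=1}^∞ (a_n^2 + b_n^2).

32/3

Parseval: a_0^2/2 + Σ_{n≥1} (a_n^2+b_n^2) = ∫_{-1}^{1} ψ(s)^2 ds = 86/3.
Subtract a_0^2/2 = 18: Σ (a_n^2+b_n^2) = 32/3.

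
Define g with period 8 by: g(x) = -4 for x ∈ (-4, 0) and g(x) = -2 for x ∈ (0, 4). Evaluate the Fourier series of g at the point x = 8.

-3

x = 8 differs from x = 0 by 1 full period(s), and the series is 8-periodic.
At x = 0 the one-sided limits are g(0^-) = -4 and g(0^+) = -2.
By Dirichlet's theorem the series converges to their average, [(-4) + (-2)]/2 = -3.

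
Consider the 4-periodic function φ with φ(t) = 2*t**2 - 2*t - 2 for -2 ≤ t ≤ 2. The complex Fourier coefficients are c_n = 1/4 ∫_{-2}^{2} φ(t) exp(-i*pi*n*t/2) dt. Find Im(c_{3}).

Since φ is real-valued, Im(c_{3}) = -1/4 ∫_{-2}^{2} φ(t) sin(3*pi*t/2) dt = -b_{3}/2.
Integrating by parts twice (tabular method), an antiderivative of (2*t**2 - 2*t - 2) sin(3*pi*t/2) is -4*t**2*cos(3*pi*t/2)/(3*pi) + 16*t*sin(3*pi*t/2)/(9*pi**2) + 4*t*cos(3*pi*t/2)/(3*pi) - 8*sin(3*pi*t/2)/(9*pi**2) + 32*cos(3*pi*t/2)/(27*pi**3) + 4*cos(3*pi*t/2)/(3*pi); evaluating from -2 to 2: ∫_{-2}^{2} (2*t**2 - 2*t - 2) sin(3*pi*t/2) dt = (4*(-8 + 9*pi**2)/(27*pi**3)) - (4*(-8 + 45*pi**2)/(27*pi**3)) = -16/(3*pi).
Hence Im(c_{3}) = (-1/4)·(-16/(3*pi)) = 4/(3*pi).

4/(3*pi)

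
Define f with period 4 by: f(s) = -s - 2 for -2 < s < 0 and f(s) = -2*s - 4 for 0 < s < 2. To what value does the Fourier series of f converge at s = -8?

-3

s = -8 differs from s = 0 by -2 full period(s), and the series is 4-periodic.
At s = 0 the one-sided limits are f(0^-) = -2 and f(0^+) = -4.
By Dirichlet's theorem the series converges to their average, [(-2) + (-4)]/2 = -3.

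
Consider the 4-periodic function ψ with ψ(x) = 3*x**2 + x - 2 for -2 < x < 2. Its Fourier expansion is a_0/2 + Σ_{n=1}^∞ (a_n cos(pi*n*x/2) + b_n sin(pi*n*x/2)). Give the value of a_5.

-48/(25*pi**2)

a_5 = 1/2 ∫_{-2}^{2} ψ(x) cos(5*pi*x/2) dx.
Integrating by parts twice (tabular method), an antiderivative of (3*x**2 + x - 2) cos(5*pi*x/2) is 6*x**2*sin(5*pi*x/2)/(5*pi) + 2*x*sin(5*pi*x/2)/(5*pi) + 24*x*cos(5*pi*x/2)/(25*pi**2) - 4*sin(5*pi*x/2)/(5*pi) - 48*sin(5*pi*x/2)/(125*pi**3) + 4*cos(5*pi*x/2)/(25*pi**2); evaluating from -2 to 2: ∫_{-2}^{2} (3*x**2 + x - 2) cos(5*pi*x/2) dx = (-52/(25*pi**2)) - (44/(25*pi**2)) = -96/(25*pi**2).
Hence a_5 = (1/2)·(-96/(25*pi**2)) = -48/(25*pi**2).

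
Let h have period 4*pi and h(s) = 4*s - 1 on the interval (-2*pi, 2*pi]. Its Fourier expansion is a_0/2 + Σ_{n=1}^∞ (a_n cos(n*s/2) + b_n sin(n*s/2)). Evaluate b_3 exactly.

16/3

b_3 = (1/(2*pi)) ∫_{-2*pi}^{2*pi} h(s) sin(3*s/2) ds.
Integrating by parts (boundary term plus one more integral), an antiderivative of (4*s - 1) sin(3*s/2) is -8*s*cos(3*s/2)/3 + 16*sin(3*s/2)/9 + 2*cos(3*s/2)/3; evaluating from -2*pi to 2*pi: ∫_{-2*pi}^{2*pi} (4*s - 1) sin(3*s/2) ds = (-2/3 + 16*pi/3) - (-16*pi/3 - 2/3) = 32*pi/3.
Hence b_3 = (1/(2*pi))·(32*pi/3) = 16/3.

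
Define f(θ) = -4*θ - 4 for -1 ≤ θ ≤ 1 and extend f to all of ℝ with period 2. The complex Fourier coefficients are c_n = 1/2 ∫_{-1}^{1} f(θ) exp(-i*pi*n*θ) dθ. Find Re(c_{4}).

0

Since f is real-valued, Re(c_{4}) = 1/2 ∫_{-1}^{1} f(θ) cos(4*pi*θ) dθ = a_{4}/2.
Integrating by parts (boundary term plus one more integral), an antiderivative of (-4*θ - 4) cos(4*pi*θ) is -θ*sin(4*pi*θ)/pi - sin(4*pi*θ)/pi - cos(4*pi*θ)/(4*pi**2); evaluating from -1 to 1: ∫_{-1}^{1} (-4*θ - 4) cos(4*pi*θ) dθ = (-1/(4*pi**2)) - (-1/(4*pi**2)) = 0.
Hence Re(c_{4}) = (1/2)·(0) = 0.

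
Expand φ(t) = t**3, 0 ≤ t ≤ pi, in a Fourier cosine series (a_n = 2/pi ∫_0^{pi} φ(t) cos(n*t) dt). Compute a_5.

a_5 = 2/pi ∫_0^{pi} (t**3) cos(5*t) dt.
Integrating by parts three times (tabular method), an antiderivative of (t**3) cos(5*t) is t**3*sin(5*t)/5 + 3*t**2*cos(5*t)/25 - 6*t*sin(5*t)/125 - 6*cos(5*t)/625; evaluating from 0 to pi: ∫_{0}^{pi} (t**3) cos(5*t) dt = (6/625 - 3*pi**2/25) - (-6/625) = 12/625 - 3*pi**2/25.
Hence a_5 = (2/pi)·(12/625 - 3*pi**2/25) = 6*(4 - 25*pi**2)/(625*pi).

6*(4 - 25*pi**2)/(625*pi)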